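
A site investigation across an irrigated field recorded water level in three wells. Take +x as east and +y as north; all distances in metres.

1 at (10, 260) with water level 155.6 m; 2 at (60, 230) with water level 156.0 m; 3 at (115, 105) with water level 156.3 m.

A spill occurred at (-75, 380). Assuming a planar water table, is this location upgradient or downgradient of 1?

downgradient

Three-point gradient (reference 1): Δ to 2 = (50, -30, +0.4), Δ to 3 = (105, -155, +0.7).
∂h/∂x = +0.008913, ∂h/∂y = +0.001522 (det = -4600).
Head at (-75, 380) = 155.6 + (+0.008913)·(-85) + (+0.001522)·(120) = 155.02 m.
That is lower than the 155.6 m at 1, so the point is downgradient.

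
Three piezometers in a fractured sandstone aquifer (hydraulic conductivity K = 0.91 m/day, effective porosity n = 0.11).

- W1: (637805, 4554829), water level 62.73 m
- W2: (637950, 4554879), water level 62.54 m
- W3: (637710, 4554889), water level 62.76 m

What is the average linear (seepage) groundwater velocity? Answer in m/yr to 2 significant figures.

Differences from W1: to W2 (Δx, Δy, Δh) = (145, 50, -0.19); to W3 = (-95, 60, +0.03).
Solve a·Δx + b·Δy = Δh: det = 145·60 − (-95)·50 = 13450.
∂h/∂x = [(-0.19)·60 − (+0.03)·50] / 13450 = -0.0009591
∂h/∂y = [145·(+0.03) − (-95)·(-0.19)] / 13450 = -0.001019
|∇h| = √(-0.0009591² + -0.001019²) = 0.001399
Seepage velocity v = K·i/n = 0.91 × 0.001399 / 0.11 = 0.01157 m/day = 4.226 m/yr.

4.2 m/yr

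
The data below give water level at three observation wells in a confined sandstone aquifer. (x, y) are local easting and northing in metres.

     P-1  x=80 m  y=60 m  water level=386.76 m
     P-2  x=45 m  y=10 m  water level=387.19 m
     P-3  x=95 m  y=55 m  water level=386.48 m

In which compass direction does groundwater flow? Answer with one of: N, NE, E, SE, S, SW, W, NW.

Differences from P-1: to P-2 (Δx, Δy, Δh) = (-35, -50, +0.43); to P-3 = (15, -5, -0.28).
Solve a·Δx + b·Δy = Δh: det = (-35)·(-5) − 15·(-50) = 925.
∂h/∂x = [(+0.43)·(-5) − (-0.28)·(-50)] / 925 = -0.01746
∂h/∂y = [(-35)·(-0.28) − 15·(+0.43)] / 925 = +0.003622
Flow = −∇h = (+0.01746 east, -0.003622 north), which points east.

E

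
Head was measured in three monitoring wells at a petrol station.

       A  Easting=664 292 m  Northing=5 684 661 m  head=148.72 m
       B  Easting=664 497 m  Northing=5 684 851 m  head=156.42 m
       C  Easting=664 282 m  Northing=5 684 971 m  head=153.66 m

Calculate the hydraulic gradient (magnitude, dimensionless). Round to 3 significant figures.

Differences from A: to B (Δx, Δy, Δh) = (205, 190, +7.70); to C = (-10, 310, +4.94).
Determinant of the coordinate differences = 205·310 − (-10)·190 = 65450.
∂h/∂x = [(+7.70)·310 − (+4.94)·190] / 65450 = +0.02213
∂h/∂y = [205·(+4.94) − (-10)·(+7.70)] / 65450 = +0.01665
|∇h| = √(0.02213² + 0.01665²) = 0.02769

0.0277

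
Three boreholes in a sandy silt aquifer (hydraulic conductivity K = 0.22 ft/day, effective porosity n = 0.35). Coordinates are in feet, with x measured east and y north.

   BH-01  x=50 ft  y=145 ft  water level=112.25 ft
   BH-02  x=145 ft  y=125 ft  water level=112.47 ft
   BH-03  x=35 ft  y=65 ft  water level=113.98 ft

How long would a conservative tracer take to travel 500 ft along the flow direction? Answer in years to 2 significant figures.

Taking BH-01 as reference: BH-02−BH-01 = (95, -20, +0.22); BH-03−BH-01 = (-15, -80, +1.73).
Determinant of the coordinate differences = 95·(-80) − (-15)·(-20) = -7900.
∂h/∂x = [(+0.22)·(-80) − (+1.73)·(-20)] / -7900 = -0.002152
∂h/∂y = [95·(+1.73) − (-15)·(+0.22)] / -7900 = -0.02122
|∇h| = √(-0.002152² + -0.02122²) = 0.02133
Seepage velocity v = K·i/n = 0.22 × 0.02133 / 0.35 = 0.01341 ft/day.
t = 500 / 0.01341 = 3.729e+04 days = 102 years.

100 years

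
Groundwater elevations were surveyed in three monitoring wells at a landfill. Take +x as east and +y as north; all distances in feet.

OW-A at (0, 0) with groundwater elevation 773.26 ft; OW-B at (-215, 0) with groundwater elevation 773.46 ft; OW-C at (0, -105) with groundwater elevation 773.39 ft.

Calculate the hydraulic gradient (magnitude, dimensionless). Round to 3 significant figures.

0.00155

∂h/∂x = (773.46 − 773.26) / (-215 − 0) = -0.0009302
∂h/∂y = (773.39 − 773.26) / (-105 − 0) = -0.001238
|∇h| = √(-0.0009302² + -0.001238²) = 0.001549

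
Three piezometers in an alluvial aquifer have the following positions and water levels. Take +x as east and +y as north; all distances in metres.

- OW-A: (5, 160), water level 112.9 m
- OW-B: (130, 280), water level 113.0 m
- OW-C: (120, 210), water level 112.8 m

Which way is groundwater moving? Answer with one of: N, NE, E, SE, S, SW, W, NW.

With h = a·x + b·y + c and OW-A as origin, the differences give:
  125·a + 120·b = +0.1
  115·a + 50·b = -0.1
Eliminate b (×50 and ×120, subtract): -7550·a = 17.00 → a = ∂h/∂x = -0.002252
Back-substitute: b = ∂h/∂y = +0.003179.
Flow = −∇h = (+0.002252 east, -0.003179 north), which points southeast.

SE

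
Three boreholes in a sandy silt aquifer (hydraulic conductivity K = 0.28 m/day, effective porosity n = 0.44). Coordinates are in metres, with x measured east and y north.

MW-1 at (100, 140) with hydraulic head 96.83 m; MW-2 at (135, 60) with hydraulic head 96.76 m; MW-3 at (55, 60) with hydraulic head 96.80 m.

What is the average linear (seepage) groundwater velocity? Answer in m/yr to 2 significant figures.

With h = a·x + b·y + c and MW-1 as origin, the differences give:
  35·a + (-80)·b = -0.07
  (-45)·a + (-80)·b = -0.03
Eliminate b (×(-80) and ×(-80), subtract): -6400·a = 3.200 → a = ∂h/∂x = -0.0005000
Back-substitute: b = ∂h/∂y = +0.0006562.
|∇h| = √(-0.0005000² + 0.0006562²) = 0.000825
Seepage velocity v = K·i/n = 0.28 × 0.000825 / 0.44 = 0.000525 m/day = 0.1918 m/yr.

0.19 m/yr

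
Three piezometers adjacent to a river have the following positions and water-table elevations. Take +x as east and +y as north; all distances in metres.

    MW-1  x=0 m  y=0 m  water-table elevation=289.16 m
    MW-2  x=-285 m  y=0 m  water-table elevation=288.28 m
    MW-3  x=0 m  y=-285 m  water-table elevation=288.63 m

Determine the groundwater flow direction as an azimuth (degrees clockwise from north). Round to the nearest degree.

∂h/∂x = (288.28 − 289.16) / (-285 − 0) = +0.003088
∂h/∂y = (288.63 − 289.16) / (-285 − 0) = +0.001860
Flow direction (−∇h) has components (-0.003088 E, -0.001860 N).
Azimuth = atan2(E, N) = atan2(-0.003088, -0.001860) = 238.9° ≈ 239°.

239°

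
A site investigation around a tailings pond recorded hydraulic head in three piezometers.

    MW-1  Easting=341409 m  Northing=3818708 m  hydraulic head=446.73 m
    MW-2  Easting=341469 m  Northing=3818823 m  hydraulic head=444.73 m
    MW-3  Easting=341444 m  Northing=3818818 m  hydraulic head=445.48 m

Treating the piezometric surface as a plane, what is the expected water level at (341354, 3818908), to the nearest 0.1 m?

With h = a·x + b·y + c and MW-1 as origin, the differences give:
  60·a + 115·b = -2.00
  35·a + 110·b = -1.25
Eliminate b (×110 and ×115, subtract): 2575·a = -76.250 → a = ∂h/∂x = -0.02961
Back-substitute: b = ∂h/∂y = -0.001942.
h(341354, 3818908) = 446.73 + (-0.02961)·(-55) + (-0.001942)·(200) = 446.73 +1.629 -0.388 = 447.970 m.

448.0 m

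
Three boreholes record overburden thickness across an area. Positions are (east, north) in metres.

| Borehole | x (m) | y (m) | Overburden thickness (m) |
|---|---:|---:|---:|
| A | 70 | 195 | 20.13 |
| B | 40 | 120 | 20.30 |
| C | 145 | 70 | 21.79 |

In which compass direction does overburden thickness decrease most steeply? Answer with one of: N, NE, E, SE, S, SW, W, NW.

Differences from A: to B (Δx, Δy, Δh) = (-30, -75, +0.17); to C = (75, -125, +1.66).
Determinant of the coordinate differences = (-30)·(-125) − 75·(-75) = 9375.
∂d/∂x = [(+0.17)·(-125) − (+1.66)·(-75)] / 9375 = +0.01101
∂d/∂y = [(-30)·(+1.66) − 75·(+0.17)] / 9375 = -0.006672
Steepest decrease is along −∇f = (-0.01101 E, +0.006672 N) → northwest.

NW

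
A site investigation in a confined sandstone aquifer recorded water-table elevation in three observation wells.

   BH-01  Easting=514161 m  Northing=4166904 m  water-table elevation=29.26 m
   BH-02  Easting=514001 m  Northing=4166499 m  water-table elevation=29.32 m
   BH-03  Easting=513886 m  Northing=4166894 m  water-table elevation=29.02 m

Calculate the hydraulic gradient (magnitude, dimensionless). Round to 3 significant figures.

0.00102

Differences from BH-01: to BH-02 (Δx, Δy, Δh) = (-160, -405, +0.06); to BH-03 = (-275, -10, -0.24).
Solve a·Δx + b·Δy = Δh: det = (-160)·(-10) − (-275)·(-405) = -109775.
∂h/∂x = [(+0.06)·(-10) − (-0.24)·(-405)] / -109775 = +0.0008909
∂h/∂y = [(-160)·(-0.24) − (-275)·(+0.06)] / -109775 = -0.0005001
|∇h| = √(0.0008909² + -0.0005001²) = 0.001022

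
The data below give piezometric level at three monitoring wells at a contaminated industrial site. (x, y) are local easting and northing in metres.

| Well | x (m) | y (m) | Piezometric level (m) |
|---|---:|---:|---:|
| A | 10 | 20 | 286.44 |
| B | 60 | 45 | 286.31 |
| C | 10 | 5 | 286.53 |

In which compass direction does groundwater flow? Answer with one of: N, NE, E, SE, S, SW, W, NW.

Differences from A: to B (Δx, Δy, Δh) = (50, 25, -0.13); to C = (0, -15, +0.09).
Determinant of the coordinate differences = 50·(-15) − 0·25 = -750.
∂h/∂x = [(-0.13)·(-15) − (+0.09)·25] / -750 = +0.0004000
∂h/∂y = [50·(+0.09) − 0·(-0.13)] / -750 = -0.006000
Flow = −∇h = (-0.0004000 east, +0.006000 north), which points north.

N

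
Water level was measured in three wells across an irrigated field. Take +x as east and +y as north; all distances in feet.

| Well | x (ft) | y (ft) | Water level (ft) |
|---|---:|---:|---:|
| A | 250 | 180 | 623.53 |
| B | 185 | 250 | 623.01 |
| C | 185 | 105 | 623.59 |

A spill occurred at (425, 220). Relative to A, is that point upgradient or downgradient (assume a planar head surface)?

Taking A as reference: B−A = (-65, 70, -0.52); C−A = (-65, -75, +0.06).
Determinant of the coordinate differences = (-65)·(-75) − (-65)·70 = 9425.
∂h/∂x = [(-0.52)·(-75) − (+0.06)·70] / 9425 = +0.003692
∂h/∂y = [(-65)·(+0.06) − (-65)·(-0.52)] / 9425 = -0.004000
Head at (425, 220) = 623.53 + (+0.003692)·(175) + (-0.004000)·(40) = 624.02 ft.
That is higher than the 623.53 ft at A, so the point is upgradient.

upgradient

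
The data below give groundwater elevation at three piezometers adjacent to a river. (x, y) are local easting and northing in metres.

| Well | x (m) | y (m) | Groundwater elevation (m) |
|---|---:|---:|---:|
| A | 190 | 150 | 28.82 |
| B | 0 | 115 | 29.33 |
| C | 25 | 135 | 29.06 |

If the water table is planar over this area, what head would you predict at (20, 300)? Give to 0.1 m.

Three-point gradient (reference A): Δ to B = (-190, -35, +0.51), Δ to C = (-165, -15, +0.24).
∂h/∂x = -0.0002564, ∂h/∂y = -0.01318 (det = -2925).
h(20, 300) = 28.82 + (-0.0002564)·(-170) + (-0.01318)·(150) = 28.82 +0.044 -1.977 = 26.887 m.

26.9 m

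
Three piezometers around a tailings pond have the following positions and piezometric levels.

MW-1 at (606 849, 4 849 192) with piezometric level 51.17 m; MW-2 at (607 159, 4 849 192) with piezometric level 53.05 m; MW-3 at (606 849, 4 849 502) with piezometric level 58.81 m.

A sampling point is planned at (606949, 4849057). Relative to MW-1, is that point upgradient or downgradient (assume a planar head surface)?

downgradient

∂h/∂x = (53.05 − 51.17) / (607159 − 606849) = +0.006065
∂h/∂y = (58.81 − 51.17) / (4849502 − 4849192) = +0.02465
Head at (606949, 4849057) = 51.17 + (+0.006065)·(100) + (+0.02465)·(-135) = 48.45 m.
That is lower than the 51.17 m at MW-1, so the point is downgradient.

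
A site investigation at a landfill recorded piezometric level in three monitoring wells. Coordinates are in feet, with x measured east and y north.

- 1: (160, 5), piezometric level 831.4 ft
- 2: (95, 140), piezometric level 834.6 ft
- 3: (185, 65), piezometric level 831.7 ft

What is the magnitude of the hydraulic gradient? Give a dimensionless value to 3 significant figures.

Differences from 1: to 2 (Δx, Δy, Δh) = (-65, 135, +3.2); to 3 = (25, 60, +0.3).
Determinant of the coordinate differences = (-65)·60 − 25·135 = -7275.
∂h/∂x = [(+3.2)·60 − (+0.3)·135] / -7275 = -0.02082
∂h/∂y = [(-65)·(+0.3) − 25·(+3.2)] / -7275 = +0.01368
|∇h| = √(-0.02082² + 0.01368²) = 0.02491

0.0249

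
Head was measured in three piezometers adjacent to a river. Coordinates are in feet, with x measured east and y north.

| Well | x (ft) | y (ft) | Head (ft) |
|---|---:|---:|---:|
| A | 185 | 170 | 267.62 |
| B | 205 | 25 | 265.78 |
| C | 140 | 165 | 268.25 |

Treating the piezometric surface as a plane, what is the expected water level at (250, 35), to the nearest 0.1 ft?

With h = a·x + b·y + c and A as origin, the differences give:
  20·a + (-145)·b = -1.84
  (-45)·a + (-5)·b = +0.63
Eliminate b (×(-5) and ×(-145), subtract): -6625·a = 100.550 → a = ∂h/∂x = -0.01518
Back-substitute: b = ∂h/∂y = +0.01060.
h(250, 35) = 267.62 + (-0.01518)·(65) + (+0.01060)·(-135) = 267.62 -0.987 -1.430 = 265.203 ft.

265.2 ft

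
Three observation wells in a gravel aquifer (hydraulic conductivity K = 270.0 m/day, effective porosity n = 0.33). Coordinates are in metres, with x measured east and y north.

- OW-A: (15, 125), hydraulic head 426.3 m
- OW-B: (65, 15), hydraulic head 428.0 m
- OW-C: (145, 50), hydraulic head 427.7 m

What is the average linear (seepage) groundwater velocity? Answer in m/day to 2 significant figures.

12 m/day

Taking OW-A as reference: OW-B−OW-A = (50, -110, +1.7); OW-C−OW-A = (130, -75, +1.4).
Solve a·Δx + b·Δy = Δh: det = 50·(-75) − 130·(-110) = 10550.
∂h/∂x = [(+1.7)·(-75) − (+1.4)·(-110)] / 10550 = +0.002512
∂h/∂y = [50·(+1.4) − 130·(+1.7)] / 10550 = -0.01431
|∇h| = √(0.002512² + -0.01431²) = 0.01453
Seepage velocity v = K·i/n = 270.0 × 0.01453 / 0.33 = 11.89 m/day.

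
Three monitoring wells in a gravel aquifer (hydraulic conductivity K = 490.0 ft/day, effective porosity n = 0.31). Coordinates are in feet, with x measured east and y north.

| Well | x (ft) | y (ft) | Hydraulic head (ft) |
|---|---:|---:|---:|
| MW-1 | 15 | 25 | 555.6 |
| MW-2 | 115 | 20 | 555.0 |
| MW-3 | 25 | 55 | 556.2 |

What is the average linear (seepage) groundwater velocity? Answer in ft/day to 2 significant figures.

Taking MW-1 as reference: MW-2−MW-1 = (100, -5, -0.6); MW-3−MW-1 = (10, 30, +0.6).
Determinant of the coordinate differences = 100·30 − 10·(-5) = 3050.
∂h/∂x = [(-0.6)·30 − (+0.6)·(-5)] / 3050 = -0.004918
∂h/∂y = [100·(+0.6) − 10·(-0.6)] / 3050 = +0.02164
|∇h| = √(-0.004918² + 0.02164²) = 0.02219
Seepage velocity v = K·i/n = 490.0 × 0.02219 / 0.31 = 35.07 ft/day.

35 ft/day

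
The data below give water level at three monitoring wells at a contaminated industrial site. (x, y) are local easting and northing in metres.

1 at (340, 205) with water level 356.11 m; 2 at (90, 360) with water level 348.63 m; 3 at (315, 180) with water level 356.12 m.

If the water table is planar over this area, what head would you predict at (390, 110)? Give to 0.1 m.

Three-point gradient (reference 1): Δ to 2 = (-250, 155, -7.48), Δ to 3 = (-25, -25, +0.01).
∂h/∂x = +0.01832, ∂h/∂y = -0.01872 (det = 10125).
h(390, 110) = 356.11 + (+0.01832)·(50) + (-0.01872)·(-95) = 356.11 +0.916 +1.778 = 358.804 m.

358.8 m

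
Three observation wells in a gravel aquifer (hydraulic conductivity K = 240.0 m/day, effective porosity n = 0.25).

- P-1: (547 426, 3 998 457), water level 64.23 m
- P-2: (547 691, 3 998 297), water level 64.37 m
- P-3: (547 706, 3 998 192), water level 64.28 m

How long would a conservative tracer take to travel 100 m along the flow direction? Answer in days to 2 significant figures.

With h = a·x + b·y + c and P-1 as origin, the differences give:
  265·a + (-160)·b = +0.14
  280·a + (-265)·b = +0.05
Eliminate b (×(-265) and ×(-160), subtract): -25425·a = -29.100 → a = ∂h/∂x = +0.001145
Back-substitute: b = ∂h/∂y = +0.001021.
|∇h| = √(0.001145² + 0.001021²) = 0.001534
Seepage velocity v = K·i/n = 240.0 × 0.001534 / 0.25 = 1.473 m/day.
t = 100 / 1.473 = 67.89 days.

68 days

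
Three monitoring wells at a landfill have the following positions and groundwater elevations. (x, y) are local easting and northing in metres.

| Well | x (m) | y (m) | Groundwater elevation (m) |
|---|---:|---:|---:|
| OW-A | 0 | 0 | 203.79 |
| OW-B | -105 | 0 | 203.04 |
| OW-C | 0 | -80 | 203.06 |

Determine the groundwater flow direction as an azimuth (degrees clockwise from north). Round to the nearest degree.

∂h/∂x = (203.04 − 203.79) / (-105 − 0) = +0.007143
∂h/∂y = (203.06 − 203.79) / (-80 − 0) = +0.009125
Flow direction (−∇h) has components (-0.007143 E, -0.009125 N).
Azimuth = atan2(E, N) = atan2(-0.007143, -0.009125) = 218.1° ≈ 218°.

218°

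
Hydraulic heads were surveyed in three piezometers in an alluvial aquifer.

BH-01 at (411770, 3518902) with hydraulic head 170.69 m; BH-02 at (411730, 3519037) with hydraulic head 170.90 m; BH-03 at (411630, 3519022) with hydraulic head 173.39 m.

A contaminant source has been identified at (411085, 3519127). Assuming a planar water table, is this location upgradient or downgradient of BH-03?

With h = a·x + b·y + c and BH-01 as origin, the differences give:
  (-40)·a + 135·b = +0.21
  (-140)·a + 120·b = +2.70
Eliminate b (×120 and ×135, subtract): 14100·a = -339.300 → a = ∂h/∂x = -0.02406
Back-substitute: b = ∂h/∂y = -0.005574.
Head at (411085, 3519127) = 170.69 + (-0.02406)·(-685) + (-0.005574)·(225) = 185.92 m.
That is higher than the 173.39 m at BH-03, so the point is upgradient.

upgradient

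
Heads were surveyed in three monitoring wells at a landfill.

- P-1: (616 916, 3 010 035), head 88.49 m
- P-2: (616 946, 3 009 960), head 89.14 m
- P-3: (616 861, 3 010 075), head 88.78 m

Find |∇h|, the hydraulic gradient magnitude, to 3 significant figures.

0.0223

With h = a·x + b·y + c and P-1 as origin, the differences give:
  30·a + (-75)·b = +0.65
  (-55)·a + 40·b = +0.29
Eliminate b (×40 and ×(-75), subtract): -2925·a = 47.750 → a = ∂h/∂x = -0.01632
Back-substitute: b = ∂h/∂y = -0.01520.
|∇h| = √(-0.01632² + -0.01520²) = 0.0223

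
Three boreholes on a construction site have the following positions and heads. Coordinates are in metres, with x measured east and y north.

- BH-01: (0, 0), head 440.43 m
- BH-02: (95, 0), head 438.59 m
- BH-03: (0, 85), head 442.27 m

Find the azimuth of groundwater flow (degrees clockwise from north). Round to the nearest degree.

∂h/∂x = (438.59 − 440.43) / (95 − 0) = -0.01937
∂h/∂y = (442.27 − 440.43) / (85 − 0) = +0.02165
Flow direction (−∇h) has components (+0.01937 E, -0.02165 N).
Azimuth = atan2(E, N) = atan2(+0.01937, -0.02165) = 138.2° ≈ 138°.

138°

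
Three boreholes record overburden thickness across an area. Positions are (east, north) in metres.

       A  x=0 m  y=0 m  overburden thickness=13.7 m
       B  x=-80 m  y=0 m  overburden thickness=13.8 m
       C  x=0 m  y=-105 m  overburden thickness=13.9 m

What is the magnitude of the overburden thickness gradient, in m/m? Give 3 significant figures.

0.00228 m/m

∂d/∂x = (13.8 − 13.7) / (-80 − 0) = -0.001250
∂d/∂y = (13.9 − 13.7) / (-105 − 0) = -0.001905
|∇f| = √(-0.001250² + -0.001905²) = 0.002278 m/m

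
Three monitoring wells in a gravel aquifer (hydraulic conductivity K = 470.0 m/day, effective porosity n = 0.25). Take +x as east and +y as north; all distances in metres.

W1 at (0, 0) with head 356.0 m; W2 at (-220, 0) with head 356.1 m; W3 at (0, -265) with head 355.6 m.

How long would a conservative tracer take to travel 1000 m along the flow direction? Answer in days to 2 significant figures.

340 days

∂h/∂x = (356.1 − 356.0) / (-220 − 0) = -0.0004545
∂h/∂y = (355.6 − 356.0) / (-265 − 0) = +0.001509
|∇h| = √(-0.0004545² + 0.001509²) = 0.001576
Seepage velocity v = K·i/n = 470.0 × 0.001576 / 0.25 = 2.963 m/day.
t = 1000 / 2.963 = 337.5 days.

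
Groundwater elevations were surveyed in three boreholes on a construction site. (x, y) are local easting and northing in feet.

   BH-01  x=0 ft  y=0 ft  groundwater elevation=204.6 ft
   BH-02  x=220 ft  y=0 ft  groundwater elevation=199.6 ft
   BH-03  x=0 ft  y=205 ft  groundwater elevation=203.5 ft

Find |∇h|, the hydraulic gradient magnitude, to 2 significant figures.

0.023

∂h/∂x = (199.6 − 204.6) / (220 − 0) = -0.02273
∂h/∂y = (203.5 − 204.6) / (205 − 0) = -0.005366
|∇h| = √(-0.02273² + -0.005366²) = 0.02335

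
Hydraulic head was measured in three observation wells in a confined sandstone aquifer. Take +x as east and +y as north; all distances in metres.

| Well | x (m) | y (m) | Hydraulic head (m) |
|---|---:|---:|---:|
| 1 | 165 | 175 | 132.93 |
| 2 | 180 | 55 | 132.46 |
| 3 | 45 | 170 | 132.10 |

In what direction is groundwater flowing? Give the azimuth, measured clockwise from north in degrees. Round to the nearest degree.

235°

Taking 1 as reference: 2−1 = (15, -120, -0.47); 3−1 = (-120, -5, -0.83).
Determinant of the coordinate differences = 15·(-5) − (-120)·(-120) = -14475.
∂h/∂x = [(-0.47)·(-5) − (-0.83)·(-120)] / -14475 = +0.006718
∂h/∂y = [15·(-0.83) − (-120)·(-0.47)] / -14475 = +0.004756
Flow direction (−∇h) has components (-0.006718 E, -0.004756 N).
Azimuth = atan2(E, N) = atan2(-0.006718, -0.004756) = 234.7° ≈ 235°.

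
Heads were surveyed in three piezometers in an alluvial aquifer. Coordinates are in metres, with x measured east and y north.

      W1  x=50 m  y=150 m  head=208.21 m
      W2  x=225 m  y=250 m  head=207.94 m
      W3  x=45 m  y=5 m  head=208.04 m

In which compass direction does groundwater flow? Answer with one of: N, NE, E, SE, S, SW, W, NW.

Differences from W1: to W2 (Δx, Δy, Δh) = (175, 100, -0.27); to W3 = (-5, -145, -0.17).
Solve a·Δx + b·Δy = Δh: det = 175·(-145) − (-5)·100 = -24875.
∂h/∂x = [(-0.27)·(-145) − (-0.17)·100] / -24875 = -0.002257
∂h/∂y = [175·(-0.17) − (-5)·(-0.27)] / -24875 = +0.001250
Flow = −∇h = (+0.002257 east, -0.001250 north), which points southeast.

SE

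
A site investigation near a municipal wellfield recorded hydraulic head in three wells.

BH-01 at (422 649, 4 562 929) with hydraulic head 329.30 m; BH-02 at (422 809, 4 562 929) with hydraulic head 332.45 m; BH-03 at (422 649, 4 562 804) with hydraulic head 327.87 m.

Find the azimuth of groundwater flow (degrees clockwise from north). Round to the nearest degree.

240°

∂h/∂x = (332.45 − 329.30) / (422809 − 422649) = +0.01969
∂h/∂y = (327.87 − 329.30) / (4562804 − 4562929) = +0.01144
Flow direction (−∇h) has components (-0.01969 E, -0.01144 N).
Azimuth = atan2(E, N) = atan2(-0.01969, -0.01144) = 239.8° ≈ 240°.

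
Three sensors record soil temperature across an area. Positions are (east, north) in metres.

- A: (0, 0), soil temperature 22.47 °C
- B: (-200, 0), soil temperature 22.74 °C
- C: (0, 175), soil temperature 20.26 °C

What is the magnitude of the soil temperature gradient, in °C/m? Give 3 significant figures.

∂T/∂x = (22.74 − 22.47) / (-200 − 0) = -0.001350
∂T/∂y = (20.26 − 22.47) / (175 − 0) = -0.01263
|∇f| = √(-0.001350² + -0.01263²) = 0.0127 °C/m

0.0127 °C/m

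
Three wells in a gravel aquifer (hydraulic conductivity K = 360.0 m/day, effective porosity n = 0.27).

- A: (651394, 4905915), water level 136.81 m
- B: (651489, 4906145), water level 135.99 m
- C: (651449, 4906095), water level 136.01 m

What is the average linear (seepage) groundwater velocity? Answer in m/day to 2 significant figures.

Three-point gradient (reference A): Δ to B = (95, 230, -0.82), Δ to C = (55, 180, -0.80).
∂h/∂x = +0.008180, ∂h/∂y = -0.006944 (det = 4450).
|∇h| = √(0.008180² + -0.006944²) = 0.01073
Seepage velocity v = K·i/n = 360.0 × 0.01073 / 0.27 = 14.31 m/day.

14 m/day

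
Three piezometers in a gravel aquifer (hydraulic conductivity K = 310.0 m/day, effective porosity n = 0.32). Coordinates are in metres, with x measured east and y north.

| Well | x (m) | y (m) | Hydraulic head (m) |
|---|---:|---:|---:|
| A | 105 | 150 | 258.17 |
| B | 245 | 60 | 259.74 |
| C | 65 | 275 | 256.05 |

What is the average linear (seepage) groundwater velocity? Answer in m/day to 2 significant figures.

16 m/day

Three-point gradient (reference A): Δ to B = (140, -90, +1.57), Δ to C = (-40, 125, -2.12).
∂h/∂x = +0.0003921, ∂h/∂y = -0.01683 (det = 13900).
|∇h| = √(0.0003921² + -0.01683²) = 0.01683
Seepage velocity v = K·i/n = 310.0 × 0.01683 / 0.32 = 16.3 m/day.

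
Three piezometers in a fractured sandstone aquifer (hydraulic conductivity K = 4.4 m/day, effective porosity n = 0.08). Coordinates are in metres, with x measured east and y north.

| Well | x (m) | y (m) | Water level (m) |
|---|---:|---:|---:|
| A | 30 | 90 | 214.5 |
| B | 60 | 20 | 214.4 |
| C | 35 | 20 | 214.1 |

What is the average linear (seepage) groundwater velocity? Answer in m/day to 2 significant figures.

With h = a·x + b·y + c and A as origin, the differences give:
  30·a + (-70)·b = -0.1
  5·a + (-70)·b = -0.4
Eliminate b (×(-70) and ×(-70), subtract): -1750·a = -21.00 → a = ∂h/∂x = +0.01200
Back-substitute: b = ∂h/∂y = +0.006571.
|∇h| = √(0.01200² + 0.006571²) = 0.01368
Seepage velocity v = K·i/n = 4.4 × 0.01368 / 0.08 = 0.7524 m/day.

0.75 m/day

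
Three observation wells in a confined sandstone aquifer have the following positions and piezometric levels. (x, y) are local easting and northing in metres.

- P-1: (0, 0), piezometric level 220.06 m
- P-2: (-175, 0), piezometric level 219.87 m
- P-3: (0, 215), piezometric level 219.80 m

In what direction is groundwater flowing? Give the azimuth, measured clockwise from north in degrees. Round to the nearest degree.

∂h/∂x = (219.87 − 220.06) / (-175 − 0) = +0.001086
∂h/∂y = (219.80 − 220.06) / (215 − 0) = -0.001209
Flow direction (−∇h) has components (-0.001086 E, +0.001209 N).
Azimuth = atan2(E, N) = atan2(-0.001086, +0.001209) = 318.1° ≈ 318°.

318°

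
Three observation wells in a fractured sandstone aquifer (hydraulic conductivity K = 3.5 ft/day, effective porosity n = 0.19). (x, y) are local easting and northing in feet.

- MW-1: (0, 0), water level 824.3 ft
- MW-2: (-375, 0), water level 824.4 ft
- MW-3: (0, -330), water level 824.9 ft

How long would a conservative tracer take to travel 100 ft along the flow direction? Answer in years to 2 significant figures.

∂h/∂x = (824.4 − 824.3) / (-375 − 0) = -0.0002667
∂h/∂y = (824.9 − 824.3) / (-330 − 0) = -0.001818
|∇h| = √(-0.0002667² + -0.001818²) = 0.001837
Seepage velocity v = K·i/n = 3.5 × 0.001837 / 0.19 = 0.03384 ft/day.
t = 100 / 0.03384 = 2955 days = 8.09 years.

8.1 years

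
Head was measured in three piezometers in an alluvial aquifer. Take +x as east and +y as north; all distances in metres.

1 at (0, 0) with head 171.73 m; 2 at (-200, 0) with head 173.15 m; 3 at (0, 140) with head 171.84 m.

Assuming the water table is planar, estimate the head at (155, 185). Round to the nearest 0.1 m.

170.8 m

∂h/∂x = (173.15 − 171.73) / (-200 − 0) = -0.007100
∂h/∂y = (171.84 − 171.73) / (140 − 0) = +0.0007857
h(155, 185) = 171.73 + (-0.007100)·(155) + (+0.0007857)·(185) = 171.73 -1.101 +0.145 = 170.775 m.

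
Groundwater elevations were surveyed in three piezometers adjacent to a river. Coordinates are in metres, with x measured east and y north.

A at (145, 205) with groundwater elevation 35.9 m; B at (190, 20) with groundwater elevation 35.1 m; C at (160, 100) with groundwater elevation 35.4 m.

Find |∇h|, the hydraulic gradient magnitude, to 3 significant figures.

0.00693

Three-point gradient (reference A): Δ to B = (45, -185, -0.8), Δ to C = (15, -105, -0.5).
∂h/∂x = +0.004359, ∂h/∂y = +0.005385 (det = -1950).
|∇h| = √(0.004359² + 0.005385²) = 0.006928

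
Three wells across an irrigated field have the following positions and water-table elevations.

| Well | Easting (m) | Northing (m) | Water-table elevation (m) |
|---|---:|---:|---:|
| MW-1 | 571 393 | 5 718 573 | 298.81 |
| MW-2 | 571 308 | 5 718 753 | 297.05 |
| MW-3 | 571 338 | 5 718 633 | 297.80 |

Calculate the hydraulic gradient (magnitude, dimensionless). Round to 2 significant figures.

Taking MW-1 as reference: MW-2−MW-1 = (-85, 180, -1.76); MW-3−MW-1 = (-55, 60, -1.01).
Solve a·Δx + b·Δy = Δh: det = (-85)·60 − (-55)·180 = 4800.
∂h/∂x = [(-1.76)·60 − (-1.01)·180] / 4800 = +0.01587
∂h/∂y = [(-85)·(-1.01) − (-55)·(-1.76)] / 4800 = -0.002281
|∇h| = √(0.01587² + -0.002281²) = 0.01603

0.016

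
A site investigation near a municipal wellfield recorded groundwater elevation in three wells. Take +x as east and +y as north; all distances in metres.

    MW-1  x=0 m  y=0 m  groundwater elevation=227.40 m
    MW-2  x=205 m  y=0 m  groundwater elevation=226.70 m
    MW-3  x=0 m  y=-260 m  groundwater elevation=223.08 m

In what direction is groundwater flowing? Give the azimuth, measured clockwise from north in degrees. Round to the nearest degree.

∂h/∂x = (226.70 − 227.40) / (205 − 0) = -0.003415
∂h/∂y = (223.08 − 227.40) / (-260 − 0) = +0.01662
Flow direction (−∇h) has components (+0.003415 E, -0.01662 N).
Azimuth = atan2(E, N) = atan2(+0.003415, -0.01662) = 168.4° ≈ 168°.

168°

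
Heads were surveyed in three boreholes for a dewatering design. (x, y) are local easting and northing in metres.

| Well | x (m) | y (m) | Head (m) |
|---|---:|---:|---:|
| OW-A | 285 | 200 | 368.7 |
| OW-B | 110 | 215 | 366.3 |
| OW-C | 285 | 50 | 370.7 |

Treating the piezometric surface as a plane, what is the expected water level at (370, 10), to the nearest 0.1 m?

372.3 m

Three-point gradient (reference OW-A): Δ to OW-B = (-175, 15, -2.4), Δ to OW-C = (0, -150, +2.0).
∂h/∂x = +0.01257, ∂h/∂y = -0.01333 (det = 26250).
h(370, 10) = 368.7 + (+0.01257)·(85) + (-0.01333)·(-190) = 368.7 +1.069 +2.533 = 372.302 m.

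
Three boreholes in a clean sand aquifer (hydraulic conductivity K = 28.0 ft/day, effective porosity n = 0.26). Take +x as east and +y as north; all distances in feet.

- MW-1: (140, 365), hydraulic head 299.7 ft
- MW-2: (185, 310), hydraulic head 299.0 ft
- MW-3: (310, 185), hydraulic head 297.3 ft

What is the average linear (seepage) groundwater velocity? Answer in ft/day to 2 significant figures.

1.1 ft/day

Taking MW-1 as reference: MW-2−MW-1 = (45, -55, -0.7); MW-3−MW-1 = (170, -180, -2.4).
Determinant of the coordinate differences = 45·(-180) − 170·(-55) = 1250.
∂h/∂x = [(-0.7)·(-180) − (-2.4)·(-55)] / 1250 = -0.004800
∂h/∂y = [45·(-2.4) − 170·(-0.7)] / 1250 = +0.008800
|∇h| = √(-0.004800² + 0.008800²) = 0.01002
Seepage velocity v = K·i/n = 28.0 × 0.01002 / 0.26 = 1.079 ft/day.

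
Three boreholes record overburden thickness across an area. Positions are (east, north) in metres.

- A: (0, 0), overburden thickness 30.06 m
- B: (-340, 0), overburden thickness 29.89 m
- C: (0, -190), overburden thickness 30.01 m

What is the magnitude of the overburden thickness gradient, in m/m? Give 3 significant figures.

∂d/∂x = (29.89 − 30.06) / (-340 − 0) = +0.0005000
∂d/∂y = (30.01 − 30.06) / (-190 − 0) = +0.0002632
|∇f| = √(0.0005000² + 0.0002632²) = 0.000565 m/m

0.000565 m/m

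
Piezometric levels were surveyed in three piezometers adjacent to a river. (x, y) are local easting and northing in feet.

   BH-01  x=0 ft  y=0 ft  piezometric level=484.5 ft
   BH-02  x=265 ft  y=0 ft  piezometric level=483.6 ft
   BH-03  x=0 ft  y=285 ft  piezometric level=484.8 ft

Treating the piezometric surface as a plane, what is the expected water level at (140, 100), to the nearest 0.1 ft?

∂h/∂x = (483.6 − 484.5) / (265 − 0) = -0.003396
∂h/∂y = (484.8 − 484.5) / (285 − 0) = +0.001053
h(140, 100) = 484.5 + (-0.003396)·(140) + (+0.001053)·(100) = 484.5 -0.475 +0.105 = 484.130 ft.

484.1 ft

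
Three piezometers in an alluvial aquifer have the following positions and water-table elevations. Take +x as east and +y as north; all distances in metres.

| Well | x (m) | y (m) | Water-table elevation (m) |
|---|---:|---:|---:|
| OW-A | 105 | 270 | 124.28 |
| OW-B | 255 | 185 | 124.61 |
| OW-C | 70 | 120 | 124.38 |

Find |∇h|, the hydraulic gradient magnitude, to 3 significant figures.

0.00192

Three-point gradient (reference OW-A): Δ to OW-B = (150, -85, +0.33), Δ to OW-C = (-35, -150, +0.10).
∂h/∂x = +0.001609, ∂h/∂y = -0.001042 (det = -25475).
|∇h| = √(0.001609² + -0.001042²) = 0.001917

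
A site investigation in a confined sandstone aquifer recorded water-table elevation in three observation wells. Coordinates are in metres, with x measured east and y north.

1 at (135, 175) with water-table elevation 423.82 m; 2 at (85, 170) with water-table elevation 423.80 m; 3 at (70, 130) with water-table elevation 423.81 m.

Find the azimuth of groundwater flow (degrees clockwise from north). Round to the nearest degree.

Differences from 1: to 2 (Δx, Δy, Δh) = (-50, -5, -0.02); to 3 = (-65, -45, -0.01).
Determinant of the coordinate differences = (-50)·(-45) − (-65)·(-5) = 1925.
∂h/∂x = [(-0.02)·(-45) − (-0.01)·(-5)] / 1925 = +0.0004416
∂h/∂y = [(-50)·(-0.01) − (-65)·(-0.02)] / 1925 = -0.0004156
Flow direction (−∇h) has components (-0.0004416 E, +0.0004156 N).
Azimuth = atan2(E, N) = atan2(-0.0004416, +0.0004156) = 313.3° ≈ 313°.

313°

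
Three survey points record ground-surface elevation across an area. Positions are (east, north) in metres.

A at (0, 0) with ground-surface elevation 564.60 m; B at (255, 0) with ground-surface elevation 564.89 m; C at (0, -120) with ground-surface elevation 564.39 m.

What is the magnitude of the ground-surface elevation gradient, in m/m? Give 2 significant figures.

0.0021 m/m

∂z/∂x = (564.89 − 564.60) / (255 − 0) = +0.001137
∂z/∂y = (564.39 − 564.60) / (-120 − 0) = +0.001750
|∇f| = √(0.001137² + 0.001750²) = 0.002087 m/m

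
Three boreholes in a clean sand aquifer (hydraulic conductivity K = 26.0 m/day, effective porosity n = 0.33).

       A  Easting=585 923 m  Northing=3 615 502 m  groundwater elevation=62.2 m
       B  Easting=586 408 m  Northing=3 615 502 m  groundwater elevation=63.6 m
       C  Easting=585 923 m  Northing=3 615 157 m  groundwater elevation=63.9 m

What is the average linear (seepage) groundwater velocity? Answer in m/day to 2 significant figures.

∂h/∂x = (63.6 − 62.2) / (586408 − 585923) = +0.002887
∂h/∂y = (63.9 − 62.2) / (3615157 − 3615502) = -0.004928
|∇h| = √(0.002887² + -0.004928²) = 0.005711
Seepage velocity v = K·i/n = 26.0 × 0.005711 / 0.33 = 0.45 m/day.

0.45 m/day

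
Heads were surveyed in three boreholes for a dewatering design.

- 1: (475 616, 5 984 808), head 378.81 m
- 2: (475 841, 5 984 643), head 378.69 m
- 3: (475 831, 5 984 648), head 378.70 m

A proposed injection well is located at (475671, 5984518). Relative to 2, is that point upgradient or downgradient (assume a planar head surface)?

upgradient

With h = a·x + b·y + c and 1 as origin, the differences give:
  225·a + (-165)·b = -0.12
  215·a + (-160)·b = -0.11
Eliminate b (×(-160) and ×(-165), subtract): -525·a = 1.050 → a = ∂h/∂x = -0.002000
Back-substitute: b = ∂h/∂y = -0.002000.
Head at (475671, 5984518) = 378.81 + (-0.002000)·(55) + (-0.002000)·(-290) = 379.28 m.
That is higher than the 378.69 m at 2, so the point is upgradient.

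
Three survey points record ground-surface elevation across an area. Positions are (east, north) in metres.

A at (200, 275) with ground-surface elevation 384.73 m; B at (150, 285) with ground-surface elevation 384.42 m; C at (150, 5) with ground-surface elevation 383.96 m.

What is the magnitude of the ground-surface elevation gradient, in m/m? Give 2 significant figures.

0.0067 m/m

Differences from A: to B (Δx, Δy, Δh) = (-50, 10, -0.31); to C = (-50, -270, -0.77).
Solve a·Δx + b·Δy = Δz: det = (-50)·(-270) − (-50)·10 = 14000.
∂z/∂x = [(-0.31)·(-270) − (-0.77)·10] / 14000 = +0.006529
∂z/∂y = [(-50)·(-0.77) − (-50)·(-0.31)] / 14000 = +0.001643
|∇f| = √(0.006529² + 0.001643²) = 0.006733 m/m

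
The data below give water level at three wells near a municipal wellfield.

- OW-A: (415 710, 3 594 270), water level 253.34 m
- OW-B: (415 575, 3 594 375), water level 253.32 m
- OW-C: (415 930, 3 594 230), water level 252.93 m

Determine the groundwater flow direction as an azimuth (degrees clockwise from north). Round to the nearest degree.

036°

With h = a·x + b·y + c and OW-A as origin, the differences give:
  (-135)·a + 105·b = -0.02
  220·a + (-40)·b = -0.41
Eliminate b (×(-40) and ×105, subtract): -17700·a = 43.850 → a = ∂h/∂x = -0.002477
Back-substitute: b = ∂h/∂y = -0.003376.
Flow direction (−∇h) has components (+0.002477 E, +0.003376 N).
Azimuth = atan2(E, N) = atan2(+0.002477, +0.003376) = 36.3° ≈ 036°.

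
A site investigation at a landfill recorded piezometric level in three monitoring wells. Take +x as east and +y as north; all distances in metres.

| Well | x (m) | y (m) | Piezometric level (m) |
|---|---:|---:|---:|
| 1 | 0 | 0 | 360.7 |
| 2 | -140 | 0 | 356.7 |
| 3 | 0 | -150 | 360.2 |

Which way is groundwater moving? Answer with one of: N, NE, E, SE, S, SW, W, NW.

∂h/∂x = (356.7 − 360.7) / (-140 − 0) = +0.02857
∂h/∂y = (360.2 − 360.7) / (-150 − 0) = +0.003333
Flow = −∇h = (-0.02857 east, -0.003333 north), which points west.

W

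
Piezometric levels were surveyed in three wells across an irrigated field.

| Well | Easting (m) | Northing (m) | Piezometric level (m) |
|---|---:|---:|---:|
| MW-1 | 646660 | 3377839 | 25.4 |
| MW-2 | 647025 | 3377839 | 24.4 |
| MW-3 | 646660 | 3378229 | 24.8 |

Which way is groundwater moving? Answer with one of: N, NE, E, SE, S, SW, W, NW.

∂h/∂x = (24.4 − 25.4) / (647025 − 646660) = -0.002740
∂h/∂y = (24.8 − 25.4) / (3378229 − 3377839) = -0.001538
Flow = −∇h = (+0.002740 east, +0.001538 north), which points northeast.

NE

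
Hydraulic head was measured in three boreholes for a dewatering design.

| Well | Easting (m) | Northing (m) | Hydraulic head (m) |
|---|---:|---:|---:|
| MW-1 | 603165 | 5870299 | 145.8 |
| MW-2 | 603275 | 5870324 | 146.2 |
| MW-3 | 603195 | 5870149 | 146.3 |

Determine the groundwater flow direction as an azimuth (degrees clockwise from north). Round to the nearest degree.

Differences from MW-1: to MW-2 (Δx, Δy, Δh) = (110, 25, +0.4); to MW-3 = (30, -150, +0.5).
Solve a·Δx + b·Δy = Δh: det = 110·(-150) − 30·25 = -17250.
∂h/∂x = [(+0.4)·(-150) − (+0.5)·25] / -17250 = +0.004203
∂h/∂y = [110·(+0.5) − 30·(+0.4)] / -17250 = -0.002493
Flow direction (−∇h) has components (-0.004203 E, +0.002493 N).
Azimuth = atan2(E, N) = atan2(-0.004203, +0.002493) = 300.7° ≈ 301°.

301°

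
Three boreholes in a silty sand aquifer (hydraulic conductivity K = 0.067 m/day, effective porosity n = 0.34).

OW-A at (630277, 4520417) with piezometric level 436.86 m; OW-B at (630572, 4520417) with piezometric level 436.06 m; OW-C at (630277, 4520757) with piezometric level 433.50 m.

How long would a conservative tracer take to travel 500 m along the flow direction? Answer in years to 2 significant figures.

680 years

∂h/∂x = (436.06 − 436.86) / (630572 − 630277) = -0.002712
∂h/∂y = (433.50 − 436.86) / (4520757 − 4520417) = -0.009882
|∇h| = √(-0.002712² + -0.009882²) = 0.01025
Seepage velocity v = K·i/n = 0.067 × 0.01025 / 0.34 = 0.00202 m/day.
t = 500 / 0.00202 = 2.475e+05 days = 678 years.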